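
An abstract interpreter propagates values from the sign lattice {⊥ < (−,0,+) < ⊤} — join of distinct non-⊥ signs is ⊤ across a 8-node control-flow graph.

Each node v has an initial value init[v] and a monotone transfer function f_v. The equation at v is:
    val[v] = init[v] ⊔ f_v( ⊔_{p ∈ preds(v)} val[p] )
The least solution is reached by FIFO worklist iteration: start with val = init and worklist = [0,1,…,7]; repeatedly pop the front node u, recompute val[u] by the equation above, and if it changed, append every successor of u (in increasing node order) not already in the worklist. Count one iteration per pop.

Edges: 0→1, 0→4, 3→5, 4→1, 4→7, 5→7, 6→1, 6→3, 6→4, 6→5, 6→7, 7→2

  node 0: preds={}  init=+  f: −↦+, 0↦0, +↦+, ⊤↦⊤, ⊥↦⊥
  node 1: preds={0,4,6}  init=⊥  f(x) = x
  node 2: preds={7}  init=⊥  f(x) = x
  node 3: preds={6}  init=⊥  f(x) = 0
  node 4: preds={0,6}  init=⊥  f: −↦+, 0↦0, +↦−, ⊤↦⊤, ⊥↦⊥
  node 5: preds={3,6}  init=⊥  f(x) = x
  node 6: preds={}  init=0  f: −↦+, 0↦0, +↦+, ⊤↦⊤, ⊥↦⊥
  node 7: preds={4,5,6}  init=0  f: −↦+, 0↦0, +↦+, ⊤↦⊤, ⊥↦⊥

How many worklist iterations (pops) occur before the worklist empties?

Trace (10 dequeues):
  [1] u=0 | in ⊥ | out + | ==
  [2] u=1 | in ⊤ | out ⊤ | prev ⊥ | push {}
  [3] u=2 | in 0 | out 0 | prev ⊥ | push {}
  [4] u=3 | in 0 | out 0 | prev ⊥ | push {}
  [5] u=4 | in ⊤ | out ⊤ | prev ⊥ | push {1}
  [6] u=5 | in 0 | out 0 | prev ⊥ | push {}
  [7] u=6 | in ⊥ | out 0 | ==
  [8] u=7 | in ⊤ | out ⊤ | prev 0 | push {2}
  [9] u=1 | in ⊤ | out ⊤ | ==
  [10] u=2 | in ⊤ | out ⊤ | prev 0 | push {}

Converged values:
  [0] +
  [1] ⊤
  [2] ⊤
  [3] 0
  [4] ⊤
  [5] 0
  [6] 0
  [7] ⊤

10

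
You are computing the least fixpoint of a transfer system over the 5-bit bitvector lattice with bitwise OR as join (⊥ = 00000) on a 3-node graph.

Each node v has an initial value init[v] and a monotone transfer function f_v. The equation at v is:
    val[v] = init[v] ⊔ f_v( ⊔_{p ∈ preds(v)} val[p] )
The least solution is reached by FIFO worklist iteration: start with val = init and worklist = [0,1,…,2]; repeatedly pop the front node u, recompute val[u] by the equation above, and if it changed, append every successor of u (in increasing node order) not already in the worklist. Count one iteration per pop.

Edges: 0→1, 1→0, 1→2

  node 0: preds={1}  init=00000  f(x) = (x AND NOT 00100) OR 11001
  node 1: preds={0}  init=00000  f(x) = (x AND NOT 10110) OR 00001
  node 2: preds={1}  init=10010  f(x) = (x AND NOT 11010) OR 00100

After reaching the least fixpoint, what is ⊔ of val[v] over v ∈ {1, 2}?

Worklist (4 pops):
  #1 pop 0: in=00000 → 11001 (was 00000); enqueue []
  #2 pop 1: in=11001 → 01001 (was 00000); enqueue [0]
  #3 pop 2: in=01001 → 10111 (was 10010); enqueue []
  #4 pop 0: in=01001 → 11001 (no change)

Fixpoint:
  val[0] = 11001
  val[1] = 01001
  val[2] = 10111

11111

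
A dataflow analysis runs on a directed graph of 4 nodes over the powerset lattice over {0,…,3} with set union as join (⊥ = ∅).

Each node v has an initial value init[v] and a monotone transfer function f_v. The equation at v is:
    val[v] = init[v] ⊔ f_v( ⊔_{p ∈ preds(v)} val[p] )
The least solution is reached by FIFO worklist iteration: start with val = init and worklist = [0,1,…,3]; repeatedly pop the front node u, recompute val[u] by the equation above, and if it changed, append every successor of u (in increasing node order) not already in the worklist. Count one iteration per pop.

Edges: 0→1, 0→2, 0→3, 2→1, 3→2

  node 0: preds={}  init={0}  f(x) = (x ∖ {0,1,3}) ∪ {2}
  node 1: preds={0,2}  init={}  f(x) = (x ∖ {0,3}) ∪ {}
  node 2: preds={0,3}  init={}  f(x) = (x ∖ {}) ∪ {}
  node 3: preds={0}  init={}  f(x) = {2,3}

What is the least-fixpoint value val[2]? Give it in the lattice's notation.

Iteration log — 7 steps:
  step 1. node 0  ⊔preds={}  new={0,2}  old={0}  +wl: 
  step 2. node 1  ⊔preds={0,2}  new={2}  old={}  +wl: 
  step 3. node 2  ⊔preds={0,2}  new={0,2}  old={}  +wl: 1
  step 4. node 3  ⊔preds={0,2}  new={2,3}  old={}  +wl: 2
  step 5. node 1  ⊔preds={0,2}  new={2}  stable
  step 6. node 2  ⊔preds={0,2,3}  new={0,2,3}  old={0,2}  +wl: 1
  step 7. node 1  ⊔preds={0,2,3}  new={2}  stable

Least fixpoint reached:
  node 0: {0,2}
  node 1: {2}
  node 2: {0,2,3}
  node 3: {2,3}

{0,2,3}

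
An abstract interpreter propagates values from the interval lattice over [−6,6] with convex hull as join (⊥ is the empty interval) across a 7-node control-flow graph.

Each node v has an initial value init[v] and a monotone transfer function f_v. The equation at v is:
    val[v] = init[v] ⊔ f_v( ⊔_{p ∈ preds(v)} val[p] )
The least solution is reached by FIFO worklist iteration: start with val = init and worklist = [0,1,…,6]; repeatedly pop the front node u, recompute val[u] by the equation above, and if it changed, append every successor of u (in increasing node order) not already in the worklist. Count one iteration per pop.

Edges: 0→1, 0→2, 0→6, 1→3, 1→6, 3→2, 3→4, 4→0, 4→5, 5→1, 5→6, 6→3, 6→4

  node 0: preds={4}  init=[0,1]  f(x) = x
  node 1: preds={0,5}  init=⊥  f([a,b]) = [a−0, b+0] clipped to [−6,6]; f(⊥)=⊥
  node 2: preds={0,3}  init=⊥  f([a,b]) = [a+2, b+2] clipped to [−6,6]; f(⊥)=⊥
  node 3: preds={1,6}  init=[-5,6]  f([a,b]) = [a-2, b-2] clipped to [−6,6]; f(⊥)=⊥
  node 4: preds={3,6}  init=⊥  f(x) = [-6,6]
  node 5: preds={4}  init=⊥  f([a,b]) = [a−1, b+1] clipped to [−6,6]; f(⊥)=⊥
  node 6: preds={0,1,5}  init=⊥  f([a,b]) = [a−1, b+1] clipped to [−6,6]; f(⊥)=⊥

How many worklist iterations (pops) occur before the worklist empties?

Trace (13 dequeues):
  [1] u=0 | in ⊥ | out [0,1] | ==
  [2] u=1 | in [0,1] | out [0,1] | prev ⊥ | push {}
  [3] u=2 | in [-5,6] | out [-3,6] | prev ⊥ | push {}
  [4] u=3 | in [0,1] | out [-5,6] | ==
  [5] u=4 | in [-5,6] | out [-6,6] | prev ⊥ | push {0}
  [6] u=5 | in [-6,6] | out [-6,6] | prev ⊥ | push {1}
  [7] u=6 | in [-6,6] | out [-6,6] | prev ⊥ | push {3,4}
  [8] u=0 | in [-6,6] | out [-6,6] | prev [0,1] | push {2,6}
  [9] u=1 | in [-6,6] | out [-6,6] | prev [0,1] | push {}
  [10] u=3 | in [-6,6] | out [-6,6] | prev [-5,6] | push {}
  [11] u=4 | in [-6,6] | out [-6,6] | ==
  [12] u=2 | in [-6,6] | out [-4,6] | prev [-3,6] | push {}
  [13] u=6 | in [-6,6] | out [-6,6] | ==

Converged values:
  [0] [-6,6]
  [1] [-6,6]
  [2] [-4,6]
  [3] [-6,6]
  [4] [-6,6]
  [5] [-6,6]
  [6] [-6,6]

13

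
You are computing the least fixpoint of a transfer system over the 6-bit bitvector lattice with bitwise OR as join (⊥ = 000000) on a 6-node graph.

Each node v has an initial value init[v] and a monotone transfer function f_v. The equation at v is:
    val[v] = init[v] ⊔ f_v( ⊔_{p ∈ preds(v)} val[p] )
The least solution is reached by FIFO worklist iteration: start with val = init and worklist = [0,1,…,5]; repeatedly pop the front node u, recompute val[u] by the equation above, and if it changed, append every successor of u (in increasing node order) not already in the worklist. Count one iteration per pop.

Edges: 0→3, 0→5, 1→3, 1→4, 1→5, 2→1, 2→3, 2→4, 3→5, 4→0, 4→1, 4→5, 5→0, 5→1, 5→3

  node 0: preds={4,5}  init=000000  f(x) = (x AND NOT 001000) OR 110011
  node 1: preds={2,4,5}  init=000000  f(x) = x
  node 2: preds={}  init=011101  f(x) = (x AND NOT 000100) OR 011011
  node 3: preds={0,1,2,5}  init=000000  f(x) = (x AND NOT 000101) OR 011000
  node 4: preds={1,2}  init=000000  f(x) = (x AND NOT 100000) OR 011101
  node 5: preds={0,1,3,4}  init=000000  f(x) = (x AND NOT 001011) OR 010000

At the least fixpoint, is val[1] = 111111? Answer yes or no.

yes

Trace (11 dequeues):
  [1] u=0 | in 000000 | out 110011 | prev 000000 | push {}
  [2] u=1 | in 011101 | out 011101 | prev 000000 | push {}
  [3] u=2 | in 000000 | out 011111 | prev 011101 | push {1}
  [4] u=3 | in 111111 | out 111010 | prev 000000 | push {}
  [5] u=4 | in 011111 | out 011111 | prev 000000 | push {0}
  [6] u=5 | in 111111 | out 110100 | prev 000000 | push {3}
  [7] u=1 | in 111111 | out 111111 | prev 011101 | push {4,5}
  [8] u=0 | in 111111 | out 110111 | prev 110011 | push {}
  [9] u=3 | in 111111 | out 111010 | ==
  [10] u=4 | in 111111 | out 011111 | ==
  [11] u=5 | in 111111 | out 110100 | ==

Converged values:
  [0] 110111
  [1] 111111
  [2] 011111
  [3] 111010
  [4] 011111
  [5] 110100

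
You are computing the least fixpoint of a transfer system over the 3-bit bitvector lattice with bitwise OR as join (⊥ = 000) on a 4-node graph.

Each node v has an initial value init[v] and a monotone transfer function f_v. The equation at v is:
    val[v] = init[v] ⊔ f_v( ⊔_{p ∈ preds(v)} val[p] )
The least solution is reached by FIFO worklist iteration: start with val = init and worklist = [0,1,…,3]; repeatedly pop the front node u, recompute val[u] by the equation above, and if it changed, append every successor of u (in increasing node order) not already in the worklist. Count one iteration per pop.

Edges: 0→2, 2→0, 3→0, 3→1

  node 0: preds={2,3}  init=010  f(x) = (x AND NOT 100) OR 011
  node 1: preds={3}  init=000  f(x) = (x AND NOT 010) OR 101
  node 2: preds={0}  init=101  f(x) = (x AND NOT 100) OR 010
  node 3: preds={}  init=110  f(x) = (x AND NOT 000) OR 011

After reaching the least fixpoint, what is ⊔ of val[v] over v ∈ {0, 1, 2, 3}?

Iteration log — 6 steps:
  step 1. node 0  ⊔preds=111  new=011  old=010  +wl: 
  step 2. node 1  ⊔preds=110  new=101  old=000  +wl: 
  step 3. node 2  ⊔preds=011  new=111  old=101  +wl: 0
  step 4. node 3  ⊔preds=000  new=111  old=110  +wl: 1
  step 5. node 0  ⊔preds=111  new=011  stable
  step 6. node 1  ⊔preds=111  new=101  stable

Least fixpoint reached:
  node 0: 011
  node 1: 101
  node 2: 111
  node 3: 111

111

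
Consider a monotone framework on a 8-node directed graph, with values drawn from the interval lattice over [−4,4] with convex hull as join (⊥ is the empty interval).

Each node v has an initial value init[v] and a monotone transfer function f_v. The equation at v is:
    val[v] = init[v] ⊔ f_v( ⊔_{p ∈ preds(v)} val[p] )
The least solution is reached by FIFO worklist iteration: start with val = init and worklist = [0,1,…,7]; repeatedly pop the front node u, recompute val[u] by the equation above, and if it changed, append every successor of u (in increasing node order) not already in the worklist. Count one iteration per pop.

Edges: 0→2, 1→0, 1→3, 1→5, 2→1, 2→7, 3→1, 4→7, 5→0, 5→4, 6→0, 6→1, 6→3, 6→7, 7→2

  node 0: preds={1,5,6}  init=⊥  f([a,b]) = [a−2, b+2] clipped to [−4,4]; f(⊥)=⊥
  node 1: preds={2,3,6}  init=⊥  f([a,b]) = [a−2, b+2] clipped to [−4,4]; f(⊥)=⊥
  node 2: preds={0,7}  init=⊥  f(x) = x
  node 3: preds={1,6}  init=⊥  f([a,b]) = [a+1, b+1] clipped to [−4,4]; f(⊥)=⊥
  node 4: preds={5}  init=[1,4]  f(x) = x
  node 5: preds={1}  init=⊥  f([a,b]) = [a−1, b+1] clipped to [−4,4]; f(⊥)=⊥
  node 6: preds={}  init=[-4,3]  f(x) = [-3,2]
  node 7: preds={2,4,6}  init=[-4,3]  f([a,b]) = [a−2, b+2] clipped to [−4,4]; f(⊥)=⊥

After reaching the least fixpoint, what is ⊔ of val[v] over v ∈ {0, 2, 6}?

Worklist (13 pops):
  #1 pop 0: in=[-4,3] → [-4,4] (was ⊥); enqueue []
  #2 pop 1: in=[-4,3] → [-4,4] (was ⊥); enqueue [0]
  #3 pop 2: in=[-4,4] → [-4,4] (was ⊥); enqueue [1]
  #4 pop 3: in=[-4,4] → [-3,4] (was ⊥); enqueue []
  #5 pop 4: in=⊥ → [1,4] (no change)
  #6 pop 5: in=[-4,4] → [-4,4] (was ⊥); enqueue [4]
  #7 pop 6: in=⊥ → [-4,3] (no change)
  #8 pop 7: in=[-4,4] → [-4,4] (was [-4,3]); enqueue [2]
  #9 pop 0: in=[-4,4] → [-4,4] (no change)
  #10 pop 1: in=[-4,4] → [-4,4] (no change)
  #11 pop 4: in=[-4,4] → [-4,4] (was [1,4]); enqueue [7]
  #12 pop 2: in=[-4,4] → [-4,4] (no change)
  #13 pop 7: in=[-4,4] → [-4,4] (no change)

Fixpoint:
  val[0] = [-4,4]
  val[1] = [-4,4]
  val[2] = [-4,4]
  val[3] = [-3,4]
  val[4] = [-4,4]
  val[5] = [-4,4]
  val[6] = [-4,3]
  val[7] = [-4,4]

[-4,4]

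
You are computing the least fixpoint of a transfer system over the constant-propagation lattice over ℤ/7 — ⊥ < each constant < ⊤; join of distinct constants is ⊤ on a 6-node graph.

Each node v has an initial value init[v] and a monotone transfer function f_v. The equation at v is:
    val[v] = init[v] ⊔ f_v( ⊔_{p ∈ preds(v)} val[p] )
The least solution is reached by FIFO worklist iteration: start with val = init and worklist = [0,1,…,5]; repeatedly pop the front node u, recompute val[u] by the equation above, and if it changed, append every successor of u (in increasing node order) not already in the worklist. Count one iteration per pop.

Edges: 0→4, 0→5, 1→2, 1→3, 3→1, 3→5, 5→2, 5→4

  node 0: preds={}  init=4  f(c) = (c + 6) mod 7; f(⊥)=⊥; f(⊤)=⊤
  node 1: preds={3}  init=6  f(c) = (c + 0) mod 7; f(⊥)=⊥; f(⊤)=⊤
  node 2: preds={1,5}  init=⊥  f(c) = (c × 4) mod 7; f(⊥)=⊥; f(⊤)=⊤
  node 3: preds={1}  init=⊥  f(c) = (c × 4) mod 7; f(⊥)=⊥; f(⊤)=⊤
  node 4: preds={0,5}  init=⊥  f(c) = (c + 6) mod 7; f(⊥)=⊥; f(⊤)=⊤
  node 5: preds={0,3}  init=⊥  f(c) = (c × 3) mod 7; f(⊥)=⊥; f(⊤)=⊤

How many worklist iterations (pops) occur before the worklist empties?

12

Trace (12 dequeues):
  [1] u=0 | in ⊥ | out 4 | ==
  [2] u=1 | in ⊥ | out 6 | ==
  [3] u=2 | in 6 | out 3 | prev ⊥ | push {}
  [4] u=3 | in 6 | out 3 | prev ⊥ | push {1}
  [5] u=4 | in 4 | out 3 | prev ⊥ | push {}
  [6] u=5 | in ⊤ | out ⊤ | prev ⊥ | push {2,4}
  [7] u=1 | in 3 | out ⊤ | prev 6 | push {3}
  [8] u=2 | in ⊤ | out ⊤ | prev 3 | push {}
  [9] u=4 | in ⊤ | out ⊤ | prev 3 | push {}
  [10] u=3 | in ⊤ | out ⊤ | prev 3 | push {1,5}
  [11] u=1 | in ⊤ | out ⊤ | ==
  [12] u=5 | in ⊤ | out ⊤ | ==

Converged values:
  [0] 4
  [1] ⊤
  [2] ⊤
  [3] ⊤
  [4] ⊤
  [5] ⊤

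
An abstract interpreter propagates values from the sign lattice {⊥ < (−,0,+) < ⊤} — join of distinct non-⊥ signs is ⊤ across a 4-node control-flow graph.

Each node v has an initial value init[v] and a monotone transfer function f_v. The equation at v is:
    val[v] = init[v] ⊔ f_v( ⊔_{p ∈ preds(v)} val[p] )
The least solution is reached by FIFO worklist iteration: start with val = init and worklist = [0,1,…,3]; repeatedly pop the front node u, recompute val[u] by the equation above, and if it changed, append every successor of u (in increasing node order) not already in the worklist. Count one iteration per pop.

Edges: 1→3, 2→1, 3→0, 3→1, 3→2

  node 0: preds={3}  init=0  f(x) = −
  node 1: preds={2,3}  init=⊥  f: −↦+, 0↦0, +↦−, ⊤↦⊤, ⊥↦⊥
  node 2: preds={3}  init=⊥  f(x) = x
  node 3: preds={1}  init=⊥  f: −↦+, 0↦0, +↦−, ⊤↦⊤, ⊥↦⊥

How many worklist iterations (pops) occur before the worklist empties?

4

Worklist (4 pops):
  #1 pop 0: in=⊥ → ⊤ (was 0); enqueue []
  #2 pop 1: in=⊥ → ⊥ (no change)
  #3 pop 2: in=⊥ → ⊥ (no change)
  #4 pop 3: in=⊥ → ⊥ (no change)

Fixpoint:
  val[0] = ⊤
  val[1] = ⊥
  val[2] = ⊥
  val[3] = ⊥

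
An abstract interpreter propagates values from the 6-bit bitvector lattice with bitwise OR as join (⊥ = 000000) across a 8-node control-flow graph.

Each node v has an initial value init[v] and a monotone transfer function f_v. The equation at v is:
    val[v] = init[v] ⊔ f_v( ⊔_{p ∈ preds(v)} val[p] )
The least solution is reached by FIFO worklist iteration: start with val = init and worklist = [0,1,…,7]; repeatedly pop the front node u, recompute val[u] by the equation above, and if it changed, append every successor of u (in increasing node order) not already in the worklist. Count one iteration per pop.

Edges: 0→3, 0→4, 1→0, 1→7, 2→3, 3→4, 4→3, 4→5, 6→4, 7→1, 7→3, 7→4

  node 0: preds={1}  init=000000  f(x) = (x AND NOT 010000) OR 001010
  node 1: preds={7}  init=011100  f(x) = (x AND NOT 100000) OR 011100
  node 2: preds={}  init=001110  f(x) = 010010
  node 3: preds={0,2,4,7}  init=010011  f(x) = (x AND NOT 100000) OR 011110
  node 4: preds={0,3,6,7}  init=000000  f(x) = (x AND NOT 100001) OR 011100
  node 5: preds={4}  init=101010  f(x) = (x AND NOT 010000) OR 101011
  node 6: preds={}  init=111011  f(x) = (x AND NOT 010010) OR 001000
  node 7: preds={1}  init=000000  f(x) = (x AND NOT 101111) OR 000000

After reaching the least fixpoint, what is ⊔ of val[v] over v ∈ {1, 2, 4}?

011110

Trace (11 dequeues):
  [1] u=0 | in 011100 | out 001110 | prev 000000 | push {}
  [2] u=1 | in 000000 | out 011100 | ==
  [3] u=2 | in 000000 | out 011110 | prev 001110 | push {}
  [4] u=3 | in 011110 | out 011111 | prev 010011 | push {}
  [5] u=4 | in 111111 | out 011110 | prev 000000 | push {3}
  [6] u=5 | in 011110 | out 101111 | prev 101010 | push {}
  [7] u=6 | in 000000 | out 111011 | ==
  [8] u=7 | in 011100 | out 010000 | prev 000000 | push {1,4}
  [9] u=3 | in 011110 | out 011111 | ==
  [10] u=1 | in 010000 | out 011100 | ==
  [11] u=4 | in 111111 | out 011110 | ==

Converged values:
  [0] 001110
  [1] 011100
  [2] 011110
  [3] 011111
  [4] 011110
  [5] 101111
  [6] 111011
  [7] 010000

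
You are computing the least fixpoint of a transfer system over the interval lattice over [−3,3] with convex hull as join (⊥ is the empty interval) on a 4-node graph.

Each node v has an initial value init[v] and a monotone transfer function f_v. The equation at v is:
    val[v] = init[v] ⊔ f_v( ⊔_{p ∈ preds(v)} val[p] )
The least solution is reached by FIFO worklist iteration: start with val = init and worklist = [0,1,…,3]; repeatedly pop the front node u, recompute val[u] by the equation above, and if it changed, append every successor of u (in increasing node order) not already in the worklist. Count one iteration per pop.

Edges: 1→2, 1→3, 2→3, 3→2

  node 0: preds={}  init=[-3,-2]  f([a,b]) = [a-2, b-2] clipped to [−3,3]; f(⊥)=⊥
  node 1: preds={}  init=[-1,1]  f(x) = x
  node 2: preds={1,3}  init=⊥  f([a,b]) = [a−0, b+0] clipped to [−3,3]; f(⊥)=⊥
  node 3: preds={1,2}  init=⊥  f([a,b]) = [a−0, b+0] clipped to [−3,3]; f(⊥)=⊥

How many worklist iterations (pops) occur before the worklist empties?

Iteration log — 5 steps:
  step 1. node 0  ⊔preds=⊥  new=[-3,-2]  stable
  step 2. node 1  ⊔preds=⊥  new=[-1,1]  stable
  step 3. node 2  ⊔preds=[-1,1]  new=[-1,1]  old=⊥  +wl: 
  step 4. node 3  ⊔preds=[-1,1]  new=[-1,1]  old=⊥  +wl: 2
  step 5. node 2  ⊔preds=[-1,1]  new=[-1,1]  stable

Least fixpoint reached:
  node 0: [-3,-2]
  node 1: [-1,1]
  node 2: [-1,1]
  node 3: [-1,1]

5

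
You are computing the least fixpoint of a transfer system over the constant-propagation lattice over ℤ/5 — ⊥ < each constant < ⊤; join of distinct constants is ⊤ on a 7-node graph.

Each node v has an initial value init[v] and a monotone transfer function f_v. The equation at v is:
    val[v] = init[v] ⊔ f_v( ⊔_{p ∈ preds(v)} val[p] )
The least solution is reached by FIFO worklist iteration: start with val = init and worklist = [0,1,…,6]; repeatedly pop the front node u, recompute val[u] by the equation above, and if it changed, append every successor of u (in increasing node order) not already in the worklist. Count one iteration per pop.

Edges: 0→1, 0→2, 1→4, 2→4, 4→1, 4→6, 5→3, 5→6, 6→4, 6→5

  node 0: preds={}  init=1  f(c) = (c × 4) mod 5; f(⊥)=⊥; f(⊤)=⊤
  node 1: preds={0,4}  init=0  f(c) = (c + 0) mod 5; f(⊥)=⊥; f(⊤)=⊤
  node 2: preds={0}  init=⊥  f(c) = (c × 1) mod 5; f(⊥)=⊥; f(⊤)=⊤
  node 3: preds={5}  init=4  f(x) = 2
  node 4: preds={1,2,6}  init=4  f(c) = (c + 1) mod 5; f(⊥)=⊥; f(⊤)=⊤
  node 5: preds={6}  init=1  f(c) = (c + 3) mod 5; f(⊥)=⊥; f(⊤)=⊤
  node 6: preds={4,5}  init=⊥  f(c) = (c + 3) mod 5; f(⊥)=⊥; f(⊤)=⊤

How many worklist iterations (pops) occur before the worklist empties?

12

Iteration log — 12 steps:
  step 1. node 0  ⊔preds=⊥  new=1  stable
  step 2. node 1  ⊔preds=⊤  new=⊤  old=0  +wl: 
  step 3. node 2  ⊔preds=1  new=1  old=⊥  +wl: 
  step 4. node 3  ⊔preds=1  new=⊤  old=4  +wl: 
  step 5. node 4  ⊔preds=⊤  new=⊤  old=4  +wl: 1
  step 6. node 5  ⊔preds=⊥  new=1  stable
  step 7. node 6  ⊔preds=⊤  new=⊤  old=⊥  +wl: 4,5
  step 8. node 1  ⊔preds=⊤  new=⊤  stable
  step 9. node 4  ⊔preds=⊤  new=⊤  stable
  step 10. node 5  ⊔preds=⊤  new=⊤  old=1  +wl: 3,6
  step 11. node 3  ⊔preds=⊤  new=⊤  stable
  step 12. node 6  ⊔preds=⊤  new=⊤  stable

Least fixpoint reached:
  node 0: 1
  node 1: ⊤
  node 2: 1
  node 3: ⊤
  node 4: ⊤
  node 5: ⊤
  node 6: ⊤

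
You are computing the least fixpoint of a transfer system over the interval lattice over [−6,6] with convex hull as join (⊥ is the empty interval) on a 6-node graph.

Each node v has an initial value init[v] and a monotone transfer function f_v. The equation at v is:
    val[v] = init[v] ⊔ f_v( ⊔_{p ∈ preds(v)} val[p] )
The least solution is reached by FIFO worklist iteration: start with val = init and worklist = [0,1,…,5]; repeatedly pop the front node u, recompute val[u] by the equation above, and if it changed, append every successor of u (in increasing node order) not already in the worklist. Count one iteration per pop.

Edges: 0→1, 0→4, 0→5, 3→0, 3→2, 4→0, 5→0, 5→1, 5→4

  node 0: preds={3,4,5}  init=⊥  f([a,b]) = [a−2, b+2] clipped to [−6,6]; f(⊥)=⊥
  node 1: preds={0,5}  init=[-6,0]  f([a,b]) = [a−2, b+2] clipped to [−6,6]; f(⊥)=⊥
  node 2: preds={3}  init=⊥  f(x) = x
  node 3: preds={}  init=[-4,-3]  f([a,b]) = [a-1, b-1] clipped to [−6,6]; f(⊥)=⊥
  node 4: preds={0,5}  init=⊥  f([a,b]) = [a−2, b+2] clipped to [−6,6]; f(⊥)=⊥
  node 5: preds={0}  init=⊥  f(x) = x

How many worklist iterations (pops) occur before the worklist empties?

Trace (17 dequeues):
  [1] u=0 | in [-4,-3] | out [-6,-1] | prev ⊥ | push {}
  [2] u=1 | in [-6,-1] | out [-6,1] | prev [-6,0] | push {}
  [3] u=2 | in [-4,-3] | out [-4,-3] | prev ⊥ | push {}
  [4] u=3 | in ⊥ | out [-4,-3] | ==
  [5] u=4 | in [-6,-1] | out [-6,1] | prev ⊥ | push {0}
  [6] u=5 | in [-6,-1] | out [-6,-1] | prev ⊥ | push {1,4}
  [7] u=0 | in [-6,1] | out [-6,3] | prev [-6,-1] | push {5}
  [8] u=1 | in [-6,3] | out [-6,5] | prev [-6,1] | push {}
  [9] u=4 | in [-6,3] | out [-6,5] | prev [-6,1] | push {0}
  [10] u=5 | in [-6,3] | out [-6,3] | prev [-6,-1] | push {1,4}
  [11] u=0 | in [-6,5] | out [-6,6] | prev [-6,3] | push {5}
  [12] u=1 | in [-6,6] | out [-6,6] | prev [-6,5] | push {}
  [13] u=4 | in [-6,6] | out [-6,6] | prev [-6,5] | push {0}
  [14] u=5 | in [-6,6] | out [-6,6] | prev [-6,3] | push {1,4}
  [15] u=0 | in [-6,6] | out [-6,6] | ==
  [16] u=1 | in [-6,6] | out [-6,6] | ==
  [17] u=4 | in [-6,6] | out [-6,6] | ==

Converged values:
  [0] [-6,6]
  [1] [-6,6]
  [2] [-4,-3]
  [3] [-4,-3]
  [4] [-6,6]
  [5] [-6,6]

17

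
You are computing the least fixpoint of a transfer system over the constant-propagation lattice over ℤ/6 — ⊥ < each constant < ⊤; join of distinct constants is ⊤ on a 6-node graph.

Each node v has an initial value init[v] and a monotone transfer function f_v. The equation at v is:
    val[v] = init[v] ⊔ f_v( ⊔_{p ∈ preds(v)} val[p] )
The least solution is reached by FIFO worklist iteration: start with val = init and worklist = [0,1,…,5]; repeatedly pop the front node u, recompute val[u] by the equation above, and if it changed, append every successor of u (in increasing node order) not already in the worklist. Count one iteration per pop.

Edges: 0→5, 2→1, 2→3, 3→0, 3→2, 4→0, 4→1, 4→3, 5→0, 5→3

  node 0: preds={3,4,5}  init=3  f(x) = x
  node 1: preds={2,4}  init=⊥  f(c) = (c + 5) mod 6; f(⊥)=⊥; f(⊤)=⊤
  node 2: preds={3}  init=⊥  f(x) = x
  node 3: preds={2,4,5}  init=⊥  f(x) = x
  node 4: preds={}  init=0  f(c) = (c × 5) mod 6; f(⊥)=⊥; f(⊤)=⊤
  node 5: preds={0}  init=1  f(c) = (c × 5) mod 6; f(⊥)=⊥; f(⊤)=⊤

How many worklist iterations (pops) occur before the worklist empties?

10

Worklist (10 pops):
  #1 pop 0: in=⊤ → ⊤ (was 3); enqueue []
  #2 pop 1: in=0 → 5 (was ⊥); enqueue []
  #3 pop 2: in=⊥ → ⊥ (no change)
  #4 pop 3: in=⊤ → ⊤ (was ⊥); enqueue [0,2]
  #5 pop 4: in=⊥ → 0 (no change)
  #6 pop 5: in=⊤ → ⊤ (was 1); enqueue [3]
  #7 pop 0: in=⊤ → ⊤ (no change)
  #8 pop 2: in=⊤ → ⊤ (was ⊥); enqueue [1]
  #9 pop 3: in=⊤ → ⊤ (no change)
  #10 pop 1: in=⊤ → ⊤ (was 5); enqueue []

Fixpoint:
  val[0] = ⊤
  val[1] = ⊤
  val[2] = ⊤
  val[3] = ⊤
  val[4] = 0
  val[5] = ⊤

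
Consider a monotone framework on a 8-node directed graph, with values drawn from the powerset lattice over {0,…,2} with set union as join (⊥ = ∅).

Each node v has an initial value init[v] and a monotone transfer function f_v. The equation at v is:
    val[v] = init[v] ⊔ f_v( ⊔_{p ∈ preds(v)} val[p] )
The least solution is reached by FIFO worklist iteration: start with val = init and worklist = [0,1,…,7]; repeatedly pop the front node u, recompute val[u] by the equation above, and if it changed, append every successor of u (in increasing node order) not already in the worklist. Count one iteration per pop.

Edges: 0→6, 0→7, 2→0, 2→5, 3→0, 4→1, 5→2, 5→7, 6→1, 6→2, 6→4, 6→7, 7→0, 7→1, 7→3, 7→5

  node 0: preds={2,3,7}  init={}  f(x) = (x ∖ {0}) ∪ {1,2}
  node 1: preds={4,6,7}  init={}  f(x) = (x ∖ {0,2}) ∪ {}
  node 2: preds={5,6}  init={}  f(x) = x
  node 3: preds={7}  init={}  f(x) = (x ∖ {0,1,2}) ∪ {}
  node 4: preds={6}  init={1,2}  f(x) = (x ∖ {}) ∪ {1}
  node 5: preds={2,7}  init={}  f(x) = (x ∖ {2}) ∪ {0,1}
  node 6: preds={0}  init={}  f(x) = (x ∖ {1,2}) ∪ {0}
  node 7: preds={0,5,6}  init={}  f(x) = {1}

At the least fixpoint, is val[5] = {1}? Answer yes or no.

Worklist (15 pops):
  #1 pop 0: in={} → {1,2} (was {}); enqueue []
  #2 pop 1: in={1,2} → {1} (was {}); enqueue []
  #3 pop 2: in={} → {} (no change)
  #4 pop 3: in={} → {} (no change)
  #5 pop 4: in={} → {1,2} (no change)
  #6 pop 5: in={} → {0,1} (was {}); enqueue [2]
  #7 pop 6: in={1,2} → {0} (was {}); enqueue [1,4]
  #8 pop 7: in={0,1,2} → {1} (was {}); enqueue [0,3,5]
  #9 pop 2: in={0,1} → {0,1} (was {}); enqueue []
  #10 pop 1: in={0,1,2} → {1} (no change)
  #11 pop 4: in={0} → {0,1,2} (was {1,2}); enqueue [1]
  #12 pop 0: in={0,1} → {1,2} (no change)
  #13 pop 3: in={1} → {} (no change)
  #14 pop 5: in={0,1} → {0,1} (no change)
  #15 pop 1: in={0,1,2} → {1} (no change)

Fixpoint:
  val[0] = {1,2}
  val[1] = {1}
  val[2] = {0,1}
  val[3] = {}
  val[4] = {0,1,2}
  val[5] = {0,1}
  val[6] = {0}
  val[7] = {1}

no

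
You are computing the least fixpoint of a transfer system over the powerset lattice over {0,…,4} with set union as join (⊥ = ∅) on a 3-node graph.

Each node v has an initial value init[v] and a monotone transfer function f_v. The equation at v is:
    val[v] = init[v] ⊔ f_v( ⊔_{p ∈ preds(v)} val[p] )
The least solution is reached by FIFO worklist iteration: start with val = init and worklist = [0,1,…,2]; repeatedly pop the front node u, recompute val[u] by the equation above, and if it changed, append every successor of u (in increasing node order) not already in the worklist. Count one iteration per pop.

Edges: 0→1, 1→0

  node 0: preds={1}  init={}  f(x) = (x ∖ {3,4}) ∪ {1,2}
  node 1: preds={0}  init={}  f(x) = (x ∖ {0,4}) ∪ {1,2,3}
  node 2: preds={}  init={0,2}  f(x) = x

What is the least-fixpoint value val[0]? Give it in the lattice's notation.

Worklist (4 pops):
  #1 pop 0: in={} → {1,2} (was {}); enqueue []
  #2 pop 1: in={1,2} → {1,2,3} (was {}); enqueue [0]
  #3 pop 2: in={} → {0,2} (no change)
  #4 pop 0: in={1,2,3} → {1,2} (no change)

Fixpoint:
  val[0] = {1,2}
  val[1] = {1,2,3}
  val[2] = {0,2}

{1,2}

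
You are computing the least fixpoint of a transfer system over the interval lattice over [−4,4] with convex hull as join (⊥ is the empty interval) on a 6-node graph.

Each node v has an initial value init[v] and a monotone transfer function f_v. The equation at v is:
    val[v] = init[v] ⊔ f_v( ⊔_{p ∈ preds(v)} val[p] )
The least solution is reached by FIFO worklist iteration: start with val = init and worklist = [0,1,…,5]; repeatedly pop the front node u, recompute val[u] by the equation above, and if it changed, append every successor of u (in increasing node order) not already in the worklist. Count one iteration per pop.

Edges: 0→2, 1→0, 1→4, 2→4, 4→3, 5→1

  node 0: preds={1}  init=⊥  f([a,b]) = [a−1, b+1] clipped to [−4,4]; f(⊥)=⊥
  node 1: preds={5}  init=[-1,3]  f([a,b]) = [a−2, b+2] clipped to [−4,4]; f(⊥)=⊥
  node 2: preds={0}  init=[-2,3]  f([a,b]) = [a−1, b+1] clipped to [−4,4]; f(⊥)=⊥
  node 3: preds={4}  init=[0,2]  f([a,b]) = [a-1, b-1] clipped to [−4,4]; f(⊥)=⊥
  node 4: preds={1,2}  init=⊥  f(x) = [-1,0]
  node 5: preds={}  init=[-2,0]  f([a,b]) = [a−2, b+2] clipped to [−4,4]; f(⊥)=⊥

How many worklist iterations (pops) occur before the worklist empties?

Trace (10 dequeues):
  [1] u=0 | in [-1,3] | out [-2,4] | prev ⊥ | push {}
  [2] u=1 | in [-2,0] | out [-4,3] | prev [-1,3] | push {0}
  [3] u=2 | in [-2,4] | out [-3,4] | prev [-2,3] | push {}
  [4] u=3 | in ⊥ | out [0,2] | ==
  [5] u=4 | in [-4,4] | out [-1,0] | prev ⊥ | push {3}
  [6] u=5 | in ⊥ | out [-2,0] | ==
  [7] u=0 | in [-4,3] | out [-4,4] | prev [-2,4] | push {2}
  [8] u=3 | in [-1,0] | out [-2,2] | prev [0,2] | push {}
  [9] u=2 | in [-4,4] | out [-4,4] | prev [-3,4] | push {4}
  [10] u=4 | in [-4,4] | out [-1,0] | ==

Converged values:
  [0] [-4,4]
  [1] [-4,3]
  [2] [-4,4]
  [3] [-2,2]
  [4] [-1,0]
  [5] [-2,0]

10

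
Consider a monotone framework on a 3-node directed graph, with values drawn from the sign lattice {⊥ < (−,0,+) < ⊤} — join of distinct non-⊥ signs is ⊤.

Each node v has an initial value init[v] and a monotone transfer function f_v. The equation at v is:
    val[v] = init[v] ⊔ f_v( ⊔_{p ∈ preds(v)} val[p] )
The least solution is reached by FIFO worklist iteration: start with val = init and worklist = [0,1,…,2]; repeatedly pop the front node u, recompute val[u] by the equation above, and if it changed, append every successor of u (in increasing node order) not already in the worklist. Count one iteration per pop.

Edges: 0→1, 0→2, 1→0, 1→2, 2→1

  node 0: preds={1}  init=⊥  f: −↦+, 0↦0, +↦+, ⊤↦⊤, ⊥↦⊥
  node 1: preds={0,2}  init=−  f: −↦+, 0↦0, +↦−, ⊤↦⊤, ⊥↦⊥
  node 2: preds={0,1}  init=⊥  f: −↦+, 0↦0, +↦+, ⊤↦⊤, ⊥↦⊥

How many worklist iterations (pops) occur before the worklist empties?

7

Worklist (7 pops):
  #1 pop 0: in=− → + (was ⊥); enqueue []
  #2 pop 1: in=+ → − (no change)
  #3 pop 2: in=⊤ → ⊤ (was ⊥); enqueue [1]
  #4 pop 1: in=⊤ → ⊤ (was −); enqueue [0,2]
  #5 pop 0: in=⊤ → ⊤ (was +); enqueue [1]
  #6 pop 2: in=⊤ → ⊤ (no change)
  #7 pop 1: in=⊤ → ⊤ (no change)

Fixpoint:
  val[0] = ⊤
  val[1] = ⊤
  val[2] = ⊤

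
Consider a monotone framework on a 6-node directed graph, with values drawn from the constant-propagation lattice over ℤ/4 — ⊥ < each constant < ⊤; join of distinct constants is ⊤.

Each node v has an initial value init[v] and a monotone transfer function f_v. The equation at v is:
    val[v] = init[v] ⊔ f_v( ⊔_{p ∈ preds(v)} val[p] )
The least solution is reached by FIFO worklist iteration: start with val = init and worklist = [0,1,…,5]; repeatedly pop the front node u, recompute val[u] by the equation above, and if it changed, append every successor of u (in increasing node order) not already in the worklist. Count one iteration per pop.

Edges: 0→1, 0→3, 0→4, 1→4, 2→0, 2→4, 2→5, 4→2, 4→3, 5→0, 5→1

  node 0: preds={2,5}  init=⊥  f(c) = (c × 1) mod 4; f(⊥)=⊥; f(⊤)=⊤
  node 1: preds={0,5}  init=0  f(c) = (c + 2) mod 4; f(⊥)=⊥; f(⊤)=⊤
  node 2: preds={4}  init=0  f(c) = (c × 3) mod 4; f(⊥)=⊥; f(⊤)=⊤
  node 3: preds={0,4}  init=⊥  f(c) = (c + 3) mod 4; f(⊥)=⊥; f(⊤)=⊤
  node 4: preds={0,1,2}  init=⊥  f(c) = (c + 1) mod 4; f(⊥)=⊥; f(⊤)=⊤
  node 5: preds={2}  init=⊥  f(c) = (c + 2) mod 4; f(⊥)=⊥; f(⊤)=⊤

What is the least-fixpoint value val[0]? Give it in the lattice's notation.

⊤

Iteration log — 15 steps:
  step 1. node 0  ⊔preds=0  new=0  old=⊥  +wl: 
  step 2. node 1  ⊔preds=0  new=⊤  old=0  +wl: 
  step 3. node 2  ⊔preds=⊥  new=0  stable
  step 4. node 3  ⊔preds=0  new=3  old=⊥  +wl: 
  step 5. node 4  ⊔preds=⊤  new=⊤  old=⊥  +wl: 2,3
  step 6. node 5  ⊔preds=0  new=2  old=⊥  +wl: 0,1
  step 7. node 2  ⊔preds=⊤  new=⊤  old=0  +wl: 4,5
  step 8. node 3  ⊔preds=⊤  new=⊤  old=3  +wl: 
  step 9. node 0  ⊔preds=⊤  new=⊤  old=0  +wl: 3
  step 10. node 1  ⊔preds=⊤  new=⊤  stable
  step 11. node 4  ⊔preds=⊤  new=⊤  stable
  step 12. node 5  ⊔preds=⊤  new=⊤  old=2  +wl: 0,1
  step 13. node 3  ⊔preds=⊤  new=⊤  stable
  step 14. node 0  ⊔preds=⊤  new=⊤  stable
  step 15. node 1  ⊔preds=⊤  new=⊤  stable

Least fixpoint reached:
  node 0: ⊤
  node 1: ⊤
  node 2: ⊤
  node 3: ⊤
  node 4: ⊤
  node 5: ⊤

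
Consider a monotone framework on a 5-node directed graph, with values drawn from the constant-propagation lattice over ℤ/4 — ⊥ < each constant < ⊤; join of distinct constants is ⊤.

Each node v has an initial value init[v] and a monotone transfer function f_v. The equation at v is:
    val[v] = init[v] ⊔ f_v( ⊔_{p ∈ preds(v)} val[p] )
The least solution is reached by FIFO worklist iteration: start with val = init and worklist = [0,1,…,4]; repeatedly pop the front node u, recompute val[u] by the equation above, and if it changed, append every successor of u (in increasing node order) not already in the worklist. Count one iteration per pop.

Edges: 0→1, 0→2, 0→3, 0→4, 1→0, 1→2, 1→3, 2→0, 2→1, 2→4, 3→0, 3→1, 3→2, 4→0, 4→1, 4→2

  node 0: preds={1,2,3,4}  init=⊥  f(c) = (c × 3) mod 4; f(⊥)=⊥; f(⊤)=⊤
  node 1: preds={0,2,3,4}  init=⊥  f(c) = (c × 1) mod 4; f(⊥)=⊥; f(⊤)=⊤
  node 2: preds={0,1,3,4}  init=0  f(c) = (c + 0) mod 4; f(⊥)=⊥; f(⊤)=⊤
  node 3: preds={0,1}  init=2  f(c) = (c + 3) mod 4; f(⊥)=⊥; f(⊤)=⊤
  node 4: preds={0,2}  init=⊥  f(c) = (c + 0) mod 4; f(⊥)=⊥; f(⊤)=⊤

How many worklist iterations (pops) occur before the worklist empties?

Iteration log — 8 steps:
  step 1. node 0  ⊔preds=⊤  new=⊤  old=⊥  +wl: 
  step 2. node 1  ⊔preds=⊤  new=⊤  old=⊥  +wl: 0
  step 3. node 2  ⊔preds=⊤  new=⊤  old=0  +wl: 1
  step 4. node 3  ⊔preds=⊤  new=⊤  old=2  +wl: 2
  step 5. node 4  ⊔preds=⊤  new=⊤  old=⊥  +wl: 
  step 6. node 0  ⊔preds=⊤  new=⊤  stable
  step 7. node 1  ⊔preds=⊤  new=⊤  stable
  step 8. node 2  ⊔preds=⊤  new=⊤  stable

Least fixpoint reached:
  node 0: ⊤
  node 1: ⊤
  node 2: ⊤
  node 3: ⊤
  node 4: ⊤

8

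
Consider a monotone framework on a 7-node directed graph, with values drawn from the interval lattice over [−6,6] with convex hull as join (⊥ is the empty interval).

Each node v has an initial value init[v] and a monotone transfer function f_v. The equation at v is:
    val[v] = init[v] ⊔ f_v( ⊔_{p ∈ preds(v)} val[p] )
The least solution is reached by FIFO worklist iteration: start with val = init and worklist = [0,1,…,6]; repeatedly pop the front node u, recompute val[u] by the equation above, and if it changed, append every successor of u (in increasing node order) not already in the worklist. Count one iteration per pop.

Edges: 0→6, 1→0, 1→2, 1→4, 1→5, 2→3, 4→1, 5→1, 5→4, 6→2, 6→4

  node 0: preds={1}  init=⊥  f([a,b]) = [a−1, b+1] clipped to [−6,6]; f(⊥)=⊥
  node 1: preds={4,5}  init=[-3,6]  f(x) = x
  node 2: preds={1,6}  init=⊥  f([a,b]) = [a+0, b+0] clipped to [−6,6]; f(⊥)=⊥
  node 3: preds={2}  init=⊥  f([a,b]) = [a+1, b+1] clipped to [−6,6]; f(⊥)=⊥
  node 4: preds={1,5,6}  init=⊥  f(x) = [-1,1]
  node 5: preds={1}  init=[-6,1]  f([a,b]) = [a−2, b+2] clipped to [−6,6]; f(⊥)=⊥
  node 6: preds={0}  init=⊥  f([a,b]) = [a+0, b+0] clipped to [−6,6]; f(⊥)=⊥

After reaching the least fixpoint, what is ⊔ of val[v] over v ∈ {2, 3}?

Trace (14 dequeues):
  [1] u=0 | in [-3,6] | out [-4,6] | prev ⊥ | push {}
  [2] u=1 | in [-6,1] | out [-6,6] | prev [-3,6] | push {0}
  [3] u=2 | in [-6,6] | out [-6,6] | prev ⊥ | push {}
  [4] u=3 | in [-6,6] | out [-5,6] | prev ⊥ | push {}
  [5] u=4 | in [-6,6] | out [-1,1] | prev ⊥ | push {1}
  [6] u=5 | in [-6,6] | out [-6,6] | prev [-6,1] | push {4}
  [7] u=6 | in [-4,6] | out [-4,6] | prev ⊥ | push {2}
  [8] u=0 | in [-6,6] | out [-6,6] | prev [-4,6] | push {6}
  [9] u=1 | in [-6,6] | out [-6,6] | ==
  [10] u=4 | in [-6,6] | out [-1,1] | ==
  [11] u=2 | in [-6,6] | out [-6,6] | ==
  [12] u=6 | in [-6,6] | out [-6,6] | prev [-4,6] | push {2,4}
  [13] u=2 | in [-6,6] | out [-6,6] | ==
  [14] u=4 | in [-6,6] | out [-1,1] | ==

Converged values:
  [0] [-6,6]
  [1] [-6,6]
  [2] [-6,6]
  [3] [-5,6]
  [4] [-1,1]
  [5] [-6,6]
  [6] [-6,6]

[-6,6]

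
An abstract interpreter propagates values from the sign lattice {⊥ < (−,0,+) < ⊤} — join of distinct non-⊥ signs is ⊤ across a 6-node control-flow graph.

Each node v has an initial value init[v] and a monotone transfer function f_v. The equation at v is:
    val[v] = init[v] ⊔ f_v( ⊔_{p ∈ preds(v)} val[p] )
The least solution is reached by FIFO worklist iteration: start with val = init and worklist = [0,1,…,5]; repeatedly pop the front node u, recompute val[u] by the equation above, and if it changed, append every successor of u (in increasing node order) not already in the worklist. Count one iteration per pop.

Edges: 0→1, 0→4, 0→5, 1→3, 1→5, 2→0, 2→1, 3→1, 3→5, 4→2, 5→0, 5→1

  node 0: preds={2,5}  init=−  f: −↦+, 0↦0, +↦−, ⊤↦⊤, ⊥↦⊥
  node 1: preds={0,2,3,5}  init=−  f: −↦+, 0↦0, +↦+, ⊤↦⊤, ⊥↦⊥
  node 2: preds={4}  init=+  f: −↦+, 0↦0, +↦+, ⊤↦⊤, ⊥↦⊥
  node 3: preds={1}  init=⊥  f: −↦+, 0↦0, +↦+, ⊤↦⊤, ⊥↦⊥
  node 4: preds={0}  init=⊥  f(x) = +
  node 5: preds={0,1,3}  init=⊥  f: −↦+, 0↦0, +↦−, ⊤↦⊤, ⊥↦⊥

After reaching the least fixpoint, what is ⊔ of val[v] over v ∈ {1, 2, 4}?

⊤

Worklist (12 pops):
  #1 pop 0: in=+ → − (no change)
  #2 pop 1: in=⊤ → ⊤ (was −); enqueue []
  #3 pop 2: in=⊥ → + (no change)
  #4 pop 3: in=⊤ → ⊤ (was ⊥); enqueue [1]
  #5 pop 4: in=− → + (was ⊥); enqueue [2]
  #6 pop 5: in=⊤ → ⊤ (was ⊥); enqueue [0]
  #7 pop 1: in=⊤ → ⊤ (no change)
  #8 pop 2: in=+ → + (no change)
  #9 pop 0: in=⊤ → ⊤ (was −); enqueue [1,4,5]
  #10 pop 1: in=⊤ → ⊤ (no change)
  #11 pop 4: in=⊤ → + (no change)
  #12 pop 5: in=⊤ → ⊤ (no change)

Fixpoint:
  val[0] = ⊤
  val[1] = ⊤
  val[2] = +
  val[3] = ⊤
  val[4] = +
  val[5] = ⊤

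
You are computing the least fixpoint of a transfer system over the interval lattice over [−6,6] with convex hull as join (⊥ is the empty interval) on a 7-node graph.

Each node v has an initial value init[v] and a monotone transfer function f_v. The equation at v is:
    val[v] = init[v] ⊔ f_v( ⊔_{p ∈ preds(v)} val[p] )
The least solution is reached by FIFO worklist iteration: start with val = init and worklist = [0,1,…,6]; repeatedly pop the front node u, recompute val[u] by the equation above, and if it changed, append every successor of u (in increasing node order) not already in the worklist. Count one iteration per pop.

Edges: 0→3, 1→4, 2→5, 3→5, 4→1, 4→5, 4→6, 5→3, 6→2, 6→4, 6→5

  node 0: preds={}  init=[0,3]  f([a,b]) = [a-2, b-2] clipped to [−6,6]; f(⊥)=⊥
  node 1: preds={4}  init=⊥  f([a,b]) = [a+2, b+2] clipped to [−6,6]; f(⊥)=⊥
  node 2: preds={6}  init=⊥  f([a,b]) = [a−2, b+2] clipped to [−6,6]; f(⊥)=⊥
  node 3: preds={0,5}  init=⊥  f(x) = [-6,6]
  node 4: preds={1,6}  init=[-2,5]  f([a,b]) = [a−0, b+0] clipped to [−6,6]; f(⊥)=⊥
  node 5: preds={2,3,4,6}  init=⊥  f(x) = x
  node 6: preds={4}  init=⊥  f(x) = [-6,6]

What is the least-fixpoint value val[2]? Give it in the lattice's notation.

Trace (15 dequeues):
  [1] u=0 | in ⊥ | out [0,3] | ==
  [2] u=1 | in [-2,5] | out [0,6] | prev ⊥ | push {}
  [3] u=2 | in ⊥ | out ⊥ | ==
  [4] u=3 | in [0,3] | out [-6,6] | prev ⊥ | push {}
  [5] u=4 | in [0,6] | out [-2,6] | prev [-2,5] | push {1}
  [6] u=5 | in [-6,6] | out [-6,6] | prev ⊥ | push {3}
  [7] u=6 | in [-2,6] | out [-6,6] | prev ⊥ | push {2,4,5}
  [8] u=1 | in [-2,6] | out [0,6] | ==
  [9] u=3 | in [-6,6] | out [-6,6] | ==
  [10] u=2 | in [-6,6] | out [-6,6] | prev ⊥ | push {}
  [11] u=4 | in [-6,6] | out [-6,6] | prev [-2,6] | push {1,6}
  [12] u=5 | in [-6,6] | out [-6,6] | ==
  [13] u=1 | in [-6,6] | out [-4,6] | prev [0,6] | push {4}
  [14] u=6 | in [-6,6] | out [-6,6] | ==
  [15] u=4 | in [-6,6] | out [-6,6] | ==

Converged values:
  [0] [0,3]
  [1] [-4,6]
  [2] [-6,6]
  [3] [-6,6]
  [4] [-6,6]
  [5] [-6,6]
  [6] [-6,6]

[-6,6]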